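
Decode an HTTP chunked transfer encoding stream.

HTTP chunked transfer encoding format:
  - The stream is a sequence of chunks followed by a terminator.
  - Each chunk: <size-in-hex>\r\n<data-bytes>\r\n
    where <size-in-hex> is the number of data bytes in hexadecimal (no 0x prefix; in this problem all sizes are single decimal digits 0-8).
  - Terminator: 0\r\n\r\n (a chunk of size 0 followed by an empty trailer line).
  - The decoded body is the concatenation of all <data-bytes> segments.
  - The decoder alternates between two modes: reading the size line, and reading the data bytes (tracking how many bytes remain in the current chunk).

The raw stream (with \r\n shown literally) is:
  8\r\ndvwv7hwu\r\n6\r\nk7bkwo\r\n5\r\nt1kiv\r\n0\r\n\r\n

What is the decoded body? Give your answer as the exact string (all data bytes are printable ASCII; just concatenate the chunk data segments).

Answer: dvwv7hwuk7bkwot1kiv

Derivation:
Chunk 1: stream[0..1]='8' size=0x8=8, data at stream[3..11]='dvwv7hwu' -> body[0..8], body so far='dvwv7hwu'
Chunk 2: stream[13..14]='6' size=0x6=6, data at stream[16..22]='k7bkwo' -> body[8..14], body so far='dvwv7hwuk7bkwo'
Chunk 3: stream[24..25]='5' size=0x5=5, data at stream[27..32]='t1kiv' -> body[14..19], body so far='dvwv7hwuk7bkwot1kiv'
Chunk 4: stream[34..35]='0' size=0 (terminator). Final body='dvwv7hwuk7bkwot1kiv' (19 bytes)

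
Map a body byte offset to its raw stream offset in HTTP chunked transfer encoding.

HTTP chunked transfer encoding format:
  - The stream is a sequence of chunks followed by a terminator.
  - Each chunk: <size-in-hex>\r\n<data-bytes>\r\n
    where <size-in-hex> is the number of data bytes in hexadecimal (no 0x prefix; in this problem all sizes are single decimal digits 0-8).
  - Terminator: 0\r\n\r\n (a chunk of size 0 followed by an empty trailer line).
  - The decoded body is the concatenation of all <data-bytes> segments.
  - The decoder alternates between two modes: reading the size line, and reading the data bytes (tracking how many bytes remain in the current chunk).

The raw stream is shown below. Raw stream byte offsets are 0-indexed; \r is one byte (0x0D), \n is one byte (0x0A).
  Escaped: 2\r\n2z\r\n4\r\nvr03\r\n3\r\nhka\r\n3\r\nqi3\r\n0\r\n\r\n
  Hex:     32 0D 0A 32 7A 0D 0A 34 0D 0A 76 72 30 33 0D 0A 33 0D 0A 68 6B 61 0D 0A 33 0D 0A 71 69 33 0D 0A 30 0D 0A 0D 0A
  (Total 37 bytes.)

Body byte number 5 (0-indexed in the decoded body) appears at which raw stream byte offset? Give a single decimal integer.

Chunk 1: stream[0..1]='2' size=0x2=2, data at stream[3..5]='2z' -> body[0..2], body so far='2z'
Chunk 2: stream[7..8]='4' size=0x4=4, data at stream[10..14]='vr03' -> body[2..6], body so far='2zvr03'
Chunk 3: stream[16..17]='3' size=0x3=3, data at stream[19..22]='hka' -> body[6..9], body so far='2zvr03hka'
Chunk 4: stream[24..25]='3' size=0x3=3, data at stream[27..30]='qi3' -> body[9..12], body so far='2zvr03hkaqi3'
Chunk 5: stream[32..33]='0' size=0 (terminator). Final body='2zvr03hkaqi3' (12 bytes)
Body byte 5 at stream offset 13

Answer: 13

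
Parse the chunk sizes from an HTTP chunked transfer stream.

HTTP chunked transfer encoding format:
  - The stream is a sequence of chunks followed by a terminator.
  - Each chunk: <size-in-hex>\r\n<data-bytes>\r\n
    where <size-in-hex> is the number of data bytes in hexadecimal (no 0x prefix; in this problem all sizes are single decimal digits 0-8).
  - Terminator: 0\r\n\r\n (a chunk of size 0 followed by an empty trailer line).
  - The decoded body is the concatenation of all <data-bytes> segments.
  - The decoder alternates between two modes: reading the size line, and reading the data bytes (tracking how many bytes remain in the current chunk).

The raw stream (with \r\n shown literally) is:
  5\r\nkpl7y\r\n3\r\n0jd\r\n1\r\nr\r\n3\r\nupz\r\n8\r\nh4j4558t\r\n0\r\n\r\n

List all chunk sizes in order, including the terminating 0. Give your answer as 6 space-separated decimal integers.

Answer: 5 3 1 3 8 0

Derivation:
Chunk 1: stream[0..1]='5' size=0x5=5, data at stream[3..8]='kpl7y' -> body[0..5], body so far='kpl7y'
Chunk 2: stream[10..11]='3' size=0x3=3, data at stream[13..16]='0jd' -> body[5..8], body so far='kpl7y0jd'
Chunk 3: stream[18..19]='1' size=0x1=1, data at stream[21..22]='r' -> body[8..9], body so far='kpl7y0jdr'
Chunk 4: stream[24..25]='3' size=0x3=3, data at stream[27..30]='upz' -> body[9..12], body so far='kpl7y0jdrupz'
Chunk 5: stream[32..33]='8' size=0x8=8, data at stream[35..43]='h4j4558t' -> body[12..20], body so far='kpl7y0jdrupzh4j4558t'
Chunk 6: stream[45..46]='0' size=0 (terminator). Final body='kpl7y0jdrupzh4j4558t' (20 bytes)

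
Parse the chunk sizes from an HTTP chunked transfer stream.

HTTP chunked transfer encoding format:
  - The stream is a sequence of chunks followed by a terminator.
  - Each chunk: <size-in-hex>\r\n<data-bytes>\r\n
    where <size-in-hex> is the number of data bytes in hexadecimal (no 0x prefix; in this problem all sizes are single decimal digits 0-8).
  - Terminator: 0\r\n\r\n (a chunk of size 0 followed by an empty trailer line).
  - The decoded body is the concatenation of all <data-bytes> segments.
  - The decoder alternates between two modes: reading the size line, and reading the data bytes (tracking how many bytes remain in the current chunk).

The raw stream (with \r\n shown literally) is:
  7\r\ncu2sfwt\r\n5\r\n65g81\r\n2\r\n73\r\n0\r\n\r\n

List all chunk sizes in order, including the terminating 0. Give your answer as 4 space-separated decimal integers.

Answer: 7 5 2 0

Derivation:
Chunk 1: stream[0..1]='7' size=0x7=7, data at stream[3..10]='cu2sfwt' -> body[0..7], body so far='cu2sfwt'
Chunk 2: stream[12..13]='5' size=0x5=5, data at stream[15..20]='65g81' -> body[7..12], body so far='cu2sfwt65g81'
Chunk 3: stream[22..23]='2' size=0x2=2, data at stream[25..27]='73' -> body[12..14], body so far='cu2sfwt65g8173'
Chunk 4: stream[29..30]='0' size=0 (terminator). Final body='cu2sfwt65g8173' (14 bytes)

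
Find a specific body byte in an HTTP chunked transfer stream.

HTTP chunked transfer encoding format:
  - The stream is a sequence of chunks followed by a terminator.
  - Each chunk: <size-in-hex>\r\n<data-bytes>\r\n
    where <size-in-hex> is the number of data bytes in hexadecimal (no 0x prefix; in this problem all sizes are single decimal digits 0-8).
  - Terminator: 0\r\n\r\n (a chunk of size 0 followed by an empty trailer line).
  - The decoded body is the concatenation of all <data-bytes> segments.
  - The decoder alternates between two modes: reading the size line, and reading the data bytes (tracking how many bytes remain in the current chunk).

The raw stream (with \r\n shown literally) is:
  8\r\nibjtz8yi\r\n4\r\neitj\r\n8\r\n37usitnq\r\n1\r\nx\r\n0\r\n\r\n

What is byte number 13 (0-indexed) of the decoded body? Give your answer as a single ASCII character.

Chunk 1: stream[0..1]='8' size=0x8=8, data at stream[3..11]='ibjtz8yi' -> body[0..8], body so far='ibjtz8yi'
Chunk 2: stream[13..14]='4' size=0x4=4, data at stream[16..20]='eitj' -> body[8..12], body so far='ibjtz8yieitj'
Chunk 3: stream[22..23]='8' size=0x8=8, data at stream[25..33]='37usitnq' -> body[12..20], body so far='ibjtz8yieitj37usitnq'
Chunk 4: stream[35..36]='1' size=0x1=1, data at stream[38..39]='x' -> body[20..21], body so far='ibjtz8yieitj37usitnqx'
Chunk 5: stream[41..42]='0' size=0 (terminator). Final body='ibjtz8yieitj37usitnqx' (21 bytes)
Body byte 13 = '7'

Answer: 7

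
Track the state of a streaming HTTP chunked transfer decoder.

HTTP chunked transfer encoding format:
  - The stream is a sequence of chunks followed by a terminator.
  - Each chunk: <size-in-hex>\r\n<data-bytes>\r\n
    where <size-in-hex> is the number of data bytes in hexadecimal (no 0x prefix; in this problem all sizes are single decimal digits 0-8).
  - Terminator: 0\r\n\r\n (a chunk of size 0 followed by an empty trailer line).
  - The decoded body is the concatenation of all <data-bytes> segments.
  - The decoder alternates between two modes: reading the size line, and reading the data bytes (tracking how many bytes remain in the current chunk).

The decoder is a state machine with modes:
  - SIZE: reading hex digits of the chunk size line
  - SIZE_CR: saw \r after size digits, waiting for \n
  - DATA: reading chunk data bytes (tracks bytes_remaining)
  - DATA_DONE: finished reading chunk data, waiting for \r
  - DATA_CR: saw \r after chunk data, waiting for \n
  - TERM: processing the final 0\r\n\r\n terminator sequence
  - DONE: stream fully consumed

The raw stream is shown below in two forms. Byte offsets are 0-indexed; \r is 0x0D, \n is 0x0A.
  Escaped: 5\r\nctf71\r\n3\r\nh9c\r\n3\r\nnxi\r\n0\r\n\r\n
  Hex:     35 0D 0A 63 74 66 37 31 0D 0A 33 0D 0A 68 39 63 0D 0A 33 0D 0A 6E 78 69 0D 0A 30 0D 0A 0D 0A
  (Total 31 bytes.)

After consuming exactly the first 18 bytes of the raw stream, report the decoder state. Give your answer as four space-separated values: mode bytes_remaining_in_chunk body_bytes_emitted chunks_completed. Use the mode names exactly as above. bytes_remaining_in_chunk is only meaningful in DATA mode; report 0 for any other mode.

Answer: SIZE 0 8 2

Derivation:
Byte 0 = '5': mode=SIZE remaining=0 emitted=0 chunks_done=0
Byte 1 = 0x0D: mode=SIZE_CR remaining=0 emitted=0 chunks_done=0
Byte 2 = 0x0A: mode=DATA remaining=5 emitted=0 chunks_done=0
Byte 3 = 'c': mode=DATA remaining=4 emitted=1 chunks_done=0
Byte 4 = 't': mode=DATA remaining=3 emitted=2 chunks_done=0
Byte 5 = 'f': mode=DATA remaining=2 emitted=3 chunks_done=0
Byte 6 = '7': mode=DATA remaining=1 emitted=4 chunks_done=0
Byte 7 = '1': mode=DATA_DONE remaining=0 emitted=5 chunks_done=0
Byte 8 = 0x0D: mode=DATA_CR remaining=0 emitted=5 chunks_done=0
Byte 9 = 0x0A: mode=SIZE remaining=0 emitted=5 chunks_done=1
Byte 10 = '3': mode=SIZE remaining=0 emitted=5 chunks_done=1
Byte 11 = 0x0D: mode=SIZE_CR remaining=0 emitted=5 chunks_done=1
Byte 12 = 0x0A: mode=DATA remaining=3 emitted=5 chunks_done=1
Byte 13 = 'h': mode=DATA remaining=2 emitted=6 chunks_done=1
Byte 14 = '9': mode=DATA remaining=1 emitted=7 chunks_done=1
Byte 15 = 'c': mode=DATA_DONE remaining=0 emitted=8 chunks_done=1
Byte 16 = 0x0D: mode=DATA_CR remaining=0 emitted=8 chunks_done=1
Byte 17 = 0x0A: mode=SIZE remaining=0 emitted=8 chunks_done=2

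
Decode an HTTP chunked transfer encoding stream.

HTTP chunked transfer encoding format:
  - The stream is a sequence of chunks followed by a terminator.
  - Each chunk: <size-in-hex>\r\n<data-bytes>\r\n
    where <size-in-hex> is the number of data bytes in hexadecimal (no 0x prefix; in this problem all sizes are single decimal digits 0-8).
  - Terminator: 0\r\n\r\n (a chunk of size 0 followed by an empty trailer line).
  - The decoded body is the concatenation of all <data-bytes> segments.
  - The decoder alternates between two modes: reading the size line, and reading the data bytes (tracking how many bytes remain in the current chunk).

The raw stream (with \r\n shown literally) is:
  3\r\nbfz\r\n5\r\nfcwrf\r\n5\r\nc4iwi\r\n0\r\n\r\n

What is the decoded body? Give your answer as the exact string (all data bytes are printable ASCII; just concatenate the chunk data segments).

Chunk 1: stream[0..1]='3' size=0x3=3, data at stream[3..6]='bfz' -> body[0..3], body so far='bfz'
Chunk 2: stream[8..9]='5' size=0x5=5, data at stream[11..16]='fcwrf' -> body[3..8], body so far='bfzfcwrf'
Chunk 3: stream[18..19]='5' size=0x5=5, data at stream[21..26]='c4iwi' -> body[8..13], body so far='bfzfcwrfc4iwi'
Chunk 4: stream[28..29]='0' size=0 (terminator). Final body='bfzfcwrfc4iwi' (13 bytes)

Answer: bfzfcwrfc4iwi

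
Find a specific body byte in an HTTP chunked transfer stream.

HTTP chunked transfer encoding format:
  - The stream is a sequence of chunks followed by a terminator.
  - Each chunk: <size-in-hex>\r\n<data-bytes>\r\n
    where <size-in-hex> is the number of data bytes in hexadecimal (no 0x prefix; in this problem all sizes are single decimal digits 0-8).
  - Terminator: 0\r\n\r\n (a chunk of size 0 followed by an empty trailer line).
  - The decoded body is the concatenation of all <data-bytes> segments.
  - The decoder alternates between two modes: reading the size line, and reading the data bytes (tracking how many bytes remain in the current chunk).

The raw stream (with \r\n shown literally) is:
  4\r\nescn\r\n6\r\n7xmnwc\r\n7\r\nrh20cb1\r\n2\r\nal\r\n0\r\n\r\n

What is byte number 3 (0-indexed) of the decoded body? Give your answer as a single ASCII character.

Answer: n

Derivation:
Chunk 1: stream[0..1]='4' size=0x4=4, data at stream[3..7]='escn' -> body[0..4], body so far='escn'
Chunk 2: stream[9..10]='6' size=0x6=6, data at stream[12..18]='7xmnwc' -> body[4..10], body so far='escn7xmnwc'
Chunk 3: stream[20..21]='7' size=0x7=7, data at stream[23..30]='rh20cb1' -> body[10..17], body so far='escn7xmnwcrh20cb1'
Chunk 4: stream[32..33]='2' size=0x2=2, data at stream[35..37]='al' -> body[17..19], body so far='escn7xmnwcrh20cb1al'
Chunk 5: stream[39..40]='0' size=0 (terminator). Final body='escn7xmnwcrh20cb1al' (19 bytes)
Body byte 3 = 'n'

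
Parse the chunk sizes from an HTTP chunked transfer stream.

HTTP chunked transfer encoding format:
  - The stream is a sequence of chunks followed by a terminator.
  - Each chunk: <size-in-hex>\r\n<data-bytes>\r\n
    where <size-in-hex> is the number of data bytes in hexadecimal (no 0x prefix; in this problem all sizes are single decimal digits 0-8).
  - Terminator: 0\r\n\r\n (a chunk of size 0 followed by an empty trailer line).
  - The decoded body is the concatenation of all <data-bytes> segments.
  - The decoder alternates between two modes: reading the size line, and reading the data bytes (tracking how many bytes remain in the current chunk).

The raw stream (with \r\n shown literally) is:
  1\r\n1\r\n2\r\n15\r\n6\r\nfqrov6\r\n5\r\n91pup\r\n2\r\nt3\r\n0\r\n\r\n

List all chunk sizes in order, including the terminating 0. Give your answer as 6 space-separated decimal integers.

Chunk 1: stream[0..1]='1' size=0x1=1, data at stream[3..4]='1' -> body[0..1], body so far='1'
Chunk 2: stream[6..7]='2' size=0x2=2, data at stream[9..11]='15' -> body[1..3], body so far='115'
Chunk 3: stream[13..14]='6' size=0x6=6, data at stream[16..22]='fqrov6' -> body[3..9], body so far='115fqrov6'
Chunk 4: stream[24..25]='5' size=0x5=5, data at stream[27..32]='91pup' -> body[9..14], body so far='115fqrov691pup'
Chunk 5: stream[34..35]='2' size=0x2=2, data at stream[37..39]='t3' -> body[14..16], body so far='115fqrov691pupt3'
Chunk 6: stream[41..42]='0' size=0 (terminator). Final body='115fqrov691pupt3' (16 bytes)

Answer: 1 2 6 5 2 0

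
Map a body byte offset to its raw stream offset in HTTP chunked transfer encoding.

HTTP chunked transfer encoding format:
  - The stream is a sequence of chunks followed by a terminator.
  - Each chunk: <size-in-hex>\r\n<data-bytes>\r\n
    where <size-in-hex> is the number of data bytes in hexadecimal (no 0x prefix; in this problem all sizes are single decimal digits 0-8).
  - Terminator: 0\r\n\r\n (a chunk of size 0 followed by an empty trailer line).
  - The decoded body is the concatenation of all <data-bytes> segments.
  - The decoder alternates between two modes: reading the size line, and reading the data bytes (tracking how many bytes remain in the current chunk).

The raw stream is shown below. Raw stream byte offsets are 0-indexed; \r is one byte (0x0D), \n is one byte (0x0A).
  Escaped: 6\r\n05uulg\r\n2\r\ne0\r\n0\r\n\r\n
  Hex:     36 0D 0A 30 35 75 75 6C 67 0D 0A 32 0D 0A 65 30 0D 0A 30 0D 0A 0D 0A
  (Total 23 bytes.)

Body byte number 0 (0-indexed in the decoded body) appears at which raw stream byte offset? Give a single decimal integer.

Chunk 1: stream[0..1]='6' size=0x6=6, data at stream[3..9]='05uulg' -> body[0..6], body so far='05uulg'
Chunk 2: stream[11..12]='2' size=0x2=2, data at stream[14..16]='e0' -> body[6..8], body so far='05uulge0'
Chunk 3: stream[18..19]='0' size=0 (terminator). Final body='05uulge0' (8 bytes)
Body byte 0 at stream offset 3

Answer: 3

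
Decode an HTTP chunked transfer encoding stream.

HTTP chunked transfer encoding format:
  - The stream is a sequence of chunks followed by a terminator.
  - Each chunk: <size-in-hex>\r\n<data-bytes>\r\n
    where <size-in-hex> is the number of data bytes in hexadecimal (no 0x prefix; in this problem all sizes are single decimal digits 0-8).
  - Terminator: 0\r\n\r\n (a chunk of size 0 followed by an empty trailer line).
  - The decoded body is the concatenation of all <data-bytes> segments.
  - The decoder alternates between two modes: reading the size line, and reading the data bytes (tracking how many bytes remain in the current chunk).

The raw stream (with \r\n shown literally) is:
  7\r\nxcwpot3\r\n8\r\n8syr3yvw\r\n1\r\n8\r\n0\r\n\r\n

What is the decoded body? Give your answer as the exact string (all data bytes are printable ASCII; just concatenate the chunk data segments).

Chunk 1: stream[0..1]='7' size=0x7=7, data at stream[3..10]='xcwpot3' -> body[0..7], body so far='xcwpot3'
Chunk 2: stream[12..13]='8' size=0x8=8, data at stream[15..23]='8syr3yvw' -> body[7..15], body so far='xcwpot38syr3yvw'
Chunk 3: stream[25..26]='1' size=0x1=1, data at stream[28..29]='8' -> body[15..16], body so far='xcwpot38syr3yvw8'
Chunk 4: stream[31..32]='0' size=0 (terminator). Final body='xcwpot38syr3yvw8' (16 bytes)

Answer: xcwpot38syr3yvw8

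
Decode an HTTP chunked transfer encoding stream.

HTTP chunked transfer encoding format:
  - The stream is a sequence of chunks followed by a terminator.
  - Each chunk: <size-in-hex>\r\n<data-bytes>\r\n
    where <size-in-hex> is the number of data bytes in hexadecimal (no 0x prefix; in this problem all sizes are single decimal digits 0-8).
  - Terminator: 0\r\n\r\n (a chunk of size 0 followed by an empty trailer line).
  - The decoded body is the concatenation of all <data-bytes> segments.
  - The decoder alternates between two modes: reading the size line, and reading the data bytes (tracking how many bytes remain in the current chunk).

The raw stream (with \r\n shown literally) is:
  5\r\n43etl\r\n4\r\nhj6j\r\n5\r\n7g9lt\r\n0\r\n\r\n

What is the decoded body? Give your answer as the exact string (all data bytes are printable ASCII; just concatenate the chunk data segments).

Answer: 43etlhj6j7g9lt

Derivation:
Chunk 1: stream[0..1]='5' size=0x5=5, data at stream[3..8]='43etl' -> body[0..5], body so far='43etl'
Chunk 2: stream[10..11]='4' size=0x4=4, data at stream[13..17]='hj6j' -> body[5..9], body so far='43etlhj6j'
Chunk 3: stream[19..20]='5' size=0x5=5, data at stream[22..27]='7g9lt' -> body[9..14], body so far='43etlhj6j7g9lt'
Chunk 4: stream[29..30]='0' size=0 (terminator). Final body='43etlhj6j7g9lt' (14 bytes)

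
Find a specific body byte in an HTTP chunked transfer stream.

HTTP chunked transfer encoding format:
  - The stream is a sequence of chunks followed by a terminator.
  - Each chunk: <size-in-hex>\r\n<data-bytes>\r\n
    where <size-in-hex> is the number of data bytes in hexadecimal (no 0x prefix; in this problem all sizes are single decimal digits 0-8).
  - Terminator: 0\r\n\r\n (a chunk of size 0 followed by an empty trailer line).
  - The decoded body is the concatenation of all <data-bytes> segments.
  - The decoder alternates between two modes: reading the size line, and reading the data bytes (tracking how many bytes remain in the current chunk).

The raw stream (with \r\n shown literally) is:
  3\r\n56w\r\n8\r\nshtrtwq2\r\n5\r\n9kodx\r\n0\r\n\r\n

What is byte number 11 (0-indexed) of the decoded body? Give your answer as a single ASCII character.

Chunk 1: stream[0..1]='3' size=0x3=3, data at stream[3..6]='56w' -> body[0..3], body so far='56w'
Chunk 2: stream[8..9]='8' size=0x8=8, data at stream[11..19]='shtrtwq2' -> body[3..11], body so far='56wshtrtwq2'
Chunk 3: stream[21..22]='5' size=0x5=5, data at stream[24..29]='9kodx' -> body[11..16], body so far='56wshtrtwq29kodx'
Chunk 4: stream[31..32]='0' size=0 (terminator). Final body='56wshtrtwq29kodx' (16 bytes)
Body byte 11 = '9'

Answer: 9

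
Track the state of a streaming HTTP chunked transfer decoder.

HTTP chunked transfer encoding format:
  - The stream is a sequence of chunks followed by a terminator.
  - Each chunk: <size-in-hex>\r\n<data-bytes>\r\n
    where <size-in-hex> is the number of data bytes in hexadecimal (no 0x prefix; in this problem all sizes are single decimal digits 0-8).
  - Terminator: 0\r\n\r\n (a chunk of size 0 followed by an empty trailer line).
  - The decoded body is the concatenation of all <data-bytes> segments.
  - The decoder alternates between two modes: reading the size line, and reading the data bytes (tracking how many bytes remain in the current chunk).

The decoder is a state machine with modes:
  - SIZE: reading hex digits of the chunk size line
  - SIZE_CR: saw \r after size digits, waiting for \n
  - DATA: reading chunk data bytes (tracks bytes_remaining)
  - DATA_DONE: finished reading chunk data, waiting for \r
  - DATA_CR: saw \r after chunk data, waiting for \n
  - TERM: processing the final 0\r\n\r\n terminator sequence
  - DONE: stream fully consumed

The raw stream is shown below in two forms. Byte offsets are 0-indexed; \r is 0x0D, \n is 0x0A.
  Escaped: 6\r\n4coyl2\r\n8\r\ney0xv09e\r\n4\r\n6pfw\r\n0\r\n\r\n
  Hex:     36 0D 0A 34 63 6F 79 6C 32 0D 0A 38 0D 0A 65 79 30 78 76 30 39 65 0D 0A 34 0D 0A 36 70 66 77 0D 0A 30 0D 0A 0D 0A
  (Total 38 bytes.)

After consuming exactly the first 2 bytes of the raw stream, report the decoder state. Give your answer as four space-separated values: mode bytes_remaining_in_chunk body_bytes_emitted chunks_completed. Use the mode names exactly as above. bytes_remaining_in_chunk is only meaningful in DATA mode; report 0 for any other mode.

Answer: SIZE_CR 0 0 0

Derivation:
Byte 0 = '6': mode=SIZE remaining=0 emitted=0 chunks_done=0
Byte 1 = 0x0D: mode=SIZE_CR remaining=0 emitted=0 chunks_done=0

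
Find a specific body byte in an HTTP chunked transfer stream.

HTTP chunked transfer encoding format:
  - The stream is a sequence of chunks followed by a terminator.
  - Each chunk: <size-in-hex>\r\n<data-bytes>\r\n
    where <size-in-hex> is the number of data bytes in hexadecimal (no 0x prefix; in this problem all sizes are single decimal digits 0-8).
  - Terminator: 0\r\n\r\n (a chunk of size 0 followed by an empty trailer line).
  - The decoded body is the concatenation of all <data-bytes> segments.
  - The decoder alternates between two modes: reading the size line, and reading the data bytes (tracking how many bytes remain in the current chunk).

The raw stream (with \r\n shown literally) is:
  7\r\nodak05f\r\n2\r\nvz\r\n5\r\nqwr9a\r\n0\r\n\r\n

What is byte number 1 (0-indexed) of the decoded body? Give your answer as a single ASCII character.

Answer: d

Derivation:
Chunk 1: stream[0..1]='7' size=0x7=7, data at stream[3..10]='odak05f' -> body[0..7], body so far='odak05f'
Chunk 2: stream[12..13]='2' size=0x2=2, data at stream[15..17]='vz' -> body[7..9], body so far='odak05fvz'
Chunk 3: stream[19..20]='5' size=0x5=5, data at stream[22..27]='qwr9a' -> body[9..14], body so far='odak05fvzqwr9a'
Chunk 4: stream[29..30]='0' size=0 (terminator). Final body='odak05fvzqwr9a' (14 bytes)
Body byte 1 = 'd'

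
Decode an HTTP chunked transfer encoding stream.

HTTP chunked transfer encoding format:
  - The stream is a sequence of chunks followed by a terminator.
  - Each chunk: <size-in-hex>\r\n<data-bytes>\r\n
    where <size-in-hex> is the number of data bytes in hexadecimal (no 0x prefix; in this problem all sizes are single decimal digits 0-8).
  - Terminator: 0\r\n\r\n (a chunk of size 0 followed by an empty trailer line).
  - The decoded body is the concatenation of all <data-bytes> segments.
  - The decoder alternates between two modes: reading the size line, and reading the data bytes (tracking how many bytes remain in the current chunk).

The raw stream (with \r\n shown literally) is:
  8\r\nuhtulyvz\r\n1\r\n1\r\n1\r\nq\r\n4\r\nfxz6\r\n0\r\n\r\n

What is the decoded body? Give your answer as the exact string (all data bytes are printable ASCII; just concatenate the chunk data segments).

Answer: uhtulyvz1qfxz6

Derivation:
Chunk 1: stream[0..1]='8' size=0x8=8, data at stream[3..11]='uhtulyvz' -> body[0..8], body so far='uhtulyvz'
Chunk 2: stream[13..14]='1' size=0x1=1, data at stream[16..17]='1' -> body[8..9], body so far='uhtulyvz1'
Chunk 3: stream[19..20]='1' size=0x1=1, data at stream[22..23]='q' -> body[9..10], body so far='uhtulyvz1q'
Chunk 4: stream[25..26]='4' size=0x4=4, data at stream[28..32]='fxz6' -> body[10..14], body so far='uhtulyvz1qfxz6'
Chunk 5: stream[34..35]='0' size=0 (terminator). Final body='uhtulyvz1qfxz6' (14 bytes)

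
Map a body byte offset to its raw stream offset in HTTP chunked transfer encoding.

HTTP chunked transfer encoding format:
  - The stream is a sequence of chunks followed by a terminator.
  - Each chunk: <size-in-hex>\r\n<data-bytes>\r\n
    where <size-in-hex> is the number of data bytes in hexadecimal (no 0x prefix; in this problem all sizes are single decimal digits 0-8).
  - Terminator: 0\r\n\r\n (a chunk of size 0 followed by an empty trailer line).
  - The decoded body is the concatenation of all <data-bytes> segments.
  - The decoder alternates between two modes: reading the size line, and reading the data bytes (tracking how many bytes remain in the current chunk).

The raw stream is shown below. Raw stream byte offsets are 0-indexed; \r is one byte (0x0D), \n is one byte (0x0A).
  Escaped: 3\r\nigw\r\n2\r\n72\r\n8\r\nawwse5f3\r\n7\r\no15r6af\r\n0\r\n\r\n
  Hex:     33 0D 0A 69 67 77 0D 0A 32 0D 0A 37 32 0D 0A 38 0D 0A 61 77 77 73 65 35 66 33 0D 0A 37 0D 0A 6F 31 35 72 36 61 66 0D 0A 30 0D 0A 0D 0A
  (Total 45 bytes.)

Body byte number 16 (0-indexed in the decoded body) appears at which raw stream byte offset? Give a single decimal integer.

Chunk 1: stream[0..1]='3' size=0x3=3, data at stream[3..6]='igw' -> body[0..3], body so far='igw'
Chunk 2: stream[8..9]='2' size=0x2=2, data at stream[11..13]='72' -> body[3..5], body so far='igw72'
Chunk 3: stream[15..16]='8' size=0x8=8, data at stream[18..26]='awwse5f3' -> body[5..13], body so far='igw72awwse5f3'
Chunk 4: stream[28..29]='7' size=0x7=7, data at stream[31..38]='o15r6af' -> body[13..20], body so far='igw72awwse5f3o15r6af'
Chunk 5: stream[40..41]='0' size=0 (terminator). Final body='igw72awwse5f3o15r6af' (20 bytes)
Body byte 16 at stream offset 34

Answer: 34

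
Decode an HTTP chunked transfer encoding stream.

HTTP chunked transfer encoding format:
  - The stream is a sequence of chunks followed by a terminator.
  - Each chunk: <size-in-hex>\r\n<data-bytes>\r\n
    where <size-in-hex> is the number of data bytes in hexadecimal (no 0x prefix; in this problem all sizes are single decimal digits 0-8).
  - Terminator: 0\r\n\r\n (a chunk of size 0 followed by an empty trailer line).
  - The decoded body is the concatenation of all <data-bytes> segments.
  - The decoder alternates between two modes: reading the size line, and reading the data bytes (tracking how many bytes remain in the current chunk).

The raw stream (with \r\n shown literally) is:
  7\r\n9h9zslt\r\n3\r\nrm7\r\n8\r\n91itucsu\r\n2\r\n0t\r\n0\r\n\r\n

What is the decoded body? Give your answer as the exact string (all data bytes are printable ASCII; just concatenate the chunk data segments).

Chunk 1: stream[0..1]='7' size=0x7=7, data at stream[3..10]='9h9zslt' -> body[0..7], body so far='9h9zslt'
Chunk 2: stream[12..13]='3' size=0x3=3, data at stream[15..18]='rm7' -> body[7..10], body so far='9h9zsltrm7'
Chunk 3: stream[20..21]='8' size=0x8=8, data at stream[23..31]='91itucsu' -> body[10..18], body so far='9h9zsltrm791itucsu'
Chunk 4: stream[33..34]='2' size=0x2=2, data at stream[36..38]='0t' -> body[18..20], body so far='9h9zsltrm791itucsu0t'
Chunk 5: stream[40..41]='0' size=0 (terminator). Final body='9h9zsltrm791itucsu0t' (20 bytes)

Answer: 9h9zsltrm791itucsu0t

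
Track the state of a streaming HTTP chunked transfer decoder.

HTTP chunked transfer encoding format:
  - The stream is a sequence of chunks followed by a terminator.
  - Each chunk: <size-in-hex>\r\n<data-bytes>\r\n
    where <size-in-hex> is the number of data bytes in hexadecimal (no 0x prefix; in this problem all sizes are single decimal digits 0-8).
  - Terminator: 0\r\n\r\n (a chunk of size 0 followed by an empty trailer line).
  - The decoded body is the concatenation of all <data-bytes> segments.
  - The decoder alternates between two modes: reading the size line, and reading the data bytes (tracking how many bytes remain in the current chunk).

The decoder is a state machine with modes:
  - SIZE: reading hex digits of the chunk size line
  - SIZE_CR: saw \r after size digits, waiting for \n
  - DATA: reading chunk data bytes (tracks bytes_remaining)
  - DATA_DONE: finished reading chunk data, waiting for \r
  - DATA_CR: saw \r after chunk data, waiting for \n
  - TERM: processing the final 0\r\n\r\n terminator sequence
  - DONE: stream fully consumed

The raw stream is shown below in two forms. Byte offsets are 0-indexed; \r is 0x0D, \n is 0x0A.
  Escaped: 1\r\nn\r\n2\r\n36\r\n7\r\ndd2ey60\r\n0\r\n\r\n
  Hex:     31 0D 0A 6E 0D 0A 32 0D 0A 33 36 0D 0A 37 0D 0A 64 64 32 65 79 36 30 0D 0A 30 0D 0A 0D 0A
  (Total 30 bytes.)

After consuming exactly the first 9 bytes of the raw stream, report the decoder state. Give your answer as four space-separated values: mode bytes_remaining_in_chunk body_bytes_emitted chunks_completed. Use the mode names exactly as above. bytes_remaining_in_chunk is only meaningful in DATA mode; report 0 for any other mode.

Answer: DATA 2 1 1

Derivation:
Byte 0 = '1': mode=SIZE remaining=0 emitted=0 chunks_done=0
Byte 1 = 0x0D: mode=SIZE_CR remaining=0 emitted=0 chunks_done=0
Byte 2 = 0x0A: mode=DATA remaining=1 emitted=0 chunks_done=0
Byte 3 = 'n': mode=DATA_DONE remaining=0 emitted=1 chunks_done=0
Byte 4 = 0x0D: mode=DATA_CR remaining=0 emitted=1 chunks_done=0
Byte 5 = 0x0A: mode=SIZE remaining=0 emitted=1 chunks_done=1
Byte 6 = '2': mode=SIZE remaining=0 emitted=1 chunks_done=1
Byte 7 = 0x0D: mode=SIZE_CR remaining=0 emitted=1 chunks_done=1
Byte 8 = 0x0A: mode=DATA remaining=2 emitted=1 chunks_done=1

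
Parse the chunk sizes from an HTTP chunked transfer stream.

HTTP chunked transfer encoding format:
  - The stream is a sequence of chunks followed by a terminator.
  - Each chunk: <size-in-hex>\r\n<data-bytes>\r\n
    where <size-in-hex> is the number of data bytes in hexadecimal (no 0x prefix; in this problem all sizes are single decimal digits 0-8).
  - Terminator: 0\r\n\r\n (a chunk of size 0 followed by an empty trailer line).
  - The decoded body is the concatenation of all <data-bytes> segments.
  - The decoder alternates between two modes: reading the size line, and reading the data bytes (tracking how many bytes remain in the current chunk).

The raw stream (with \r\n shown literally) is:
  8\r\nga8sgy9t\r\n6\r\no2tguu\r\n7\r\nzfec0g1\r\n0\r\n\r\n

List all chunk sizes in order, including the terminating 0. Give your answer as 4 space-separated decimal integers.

Chunk 1: stream[0..1]='8' size=0x8=8, data at stream[3..11]='ga8sgy9t' -> body[0..8], body so far='ga8sgy9t'
Chunk 2: stream[13..14]='6' size=0x6=6, data at stream[16..22]='o2tguu' -> body[8..14], body so far='ga8sgy9to2tguu'
Chunk 3: stream[24..25]='7' size=0x7=7, data at stream[27..34]='zfec0g1' -> body[14..21], body so far='ga8sgy9to2tguuzfec0g1'
Chunk 4: stream[36..37]='0' size=0 (terminator). Final body='ga8sgy9to2tguuzfec0g1' (21 bytes)

Answer: 8 6 7 0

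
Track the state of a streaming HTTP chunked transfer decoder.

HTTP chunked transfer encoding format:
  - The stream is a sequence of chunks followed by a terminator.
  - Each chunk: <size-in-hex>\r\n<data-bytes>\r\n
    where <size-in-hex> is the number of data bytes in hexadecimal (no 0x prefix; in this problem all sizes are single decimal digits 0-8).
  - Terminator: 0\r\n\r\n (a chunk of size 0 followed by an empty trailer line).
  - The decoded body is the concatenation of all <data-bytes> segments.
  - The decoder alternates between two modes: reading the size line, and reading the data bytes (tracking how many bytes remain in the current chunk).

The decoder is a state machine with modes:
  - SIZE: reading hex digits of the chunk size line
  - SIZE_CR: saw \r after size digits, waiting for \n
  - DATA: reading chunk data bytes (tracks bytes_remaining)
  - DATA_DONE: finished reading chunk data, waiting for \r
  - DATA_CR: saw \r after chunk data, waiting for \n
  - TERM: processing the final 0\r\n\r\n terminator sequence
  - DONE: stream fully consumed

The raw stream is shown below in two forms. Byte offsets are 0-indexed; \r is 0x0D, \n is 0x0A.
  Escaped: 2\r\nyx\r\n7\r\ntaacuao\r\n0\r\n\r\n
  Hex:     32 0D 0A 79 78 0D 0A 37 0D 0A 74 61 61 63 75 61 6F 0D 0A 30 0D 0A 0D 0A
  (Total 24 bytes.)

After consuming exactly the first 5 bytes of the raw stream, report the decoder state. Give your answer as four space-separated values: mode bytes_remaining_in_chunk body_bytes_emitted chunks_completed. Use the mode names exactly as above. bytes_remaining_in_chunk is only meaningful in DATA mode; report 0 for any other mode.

Byte 0 = '2': mode=SIZE remaining=0 emitted=0 chunks_done=0
Byte 1 = 0x0D: mode=SIZE_CR remaining=0 emitted=0 chunks_done=0
Byte 2 = 0x0A: mode=DATA remaining=2 emitted=0 chunks_done=0
Byte 3 = 'y': mode=DATA remaining=1 emitted=1 chunks_done=0
Byte 4 = 'x': mode=DATA_DONE remaining=0 emitted=2 chunks_done=0

Answer: DATA_DONE 0 2 0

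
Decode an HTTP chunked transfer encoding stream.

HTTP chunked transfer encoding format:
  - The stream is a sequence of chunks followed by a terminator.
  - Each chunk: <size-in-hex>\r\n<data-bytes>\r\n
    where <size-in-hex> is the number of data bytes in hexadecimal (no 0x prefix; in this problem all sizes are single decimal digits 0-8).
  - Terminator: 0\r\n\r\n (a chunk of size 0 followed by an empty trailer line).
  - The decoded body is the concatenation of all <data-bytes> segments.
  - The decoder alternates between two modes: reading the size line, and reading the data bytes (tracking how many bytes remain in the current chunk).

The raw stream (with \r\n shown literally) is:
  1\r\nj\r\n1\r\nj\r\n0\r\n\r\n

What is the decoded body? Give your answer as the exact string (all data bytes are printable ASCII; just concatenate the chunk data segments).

Answer: jj

Derivation:
Chunk 1: stream[0..1]='1' size=0x1=1, data at stream[3..4]='j' -> body[0..1], body so far='j'
Chunk 2: stream[6..7]='1' size=0x1=1, data at stream[9..10]='j' -> body[1..2], body so far='jj'
Chunk 3: stream[12..13]='0' size=0 (terminator). Final body='jj' (2 bytes)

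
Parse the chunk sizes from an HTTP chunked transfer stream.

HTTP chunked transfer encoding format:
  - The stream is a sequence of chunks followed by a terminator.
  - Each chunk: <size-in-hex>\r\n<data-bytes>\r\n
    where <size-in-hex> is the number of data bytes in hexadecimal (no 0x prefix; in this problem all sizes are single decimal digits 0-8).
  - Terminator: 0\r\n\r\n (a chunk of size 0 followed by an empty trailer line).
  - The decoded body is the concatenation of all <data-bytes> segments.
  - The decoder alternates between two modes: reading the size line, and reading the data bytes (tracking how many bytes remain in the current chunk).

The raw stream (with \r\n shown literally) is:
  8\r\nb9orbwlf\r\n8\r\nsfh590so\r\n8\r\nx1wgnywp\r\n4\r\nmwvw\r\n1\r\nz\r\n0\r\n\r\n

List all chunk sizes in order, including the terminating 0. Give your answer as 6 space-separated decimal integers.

Chunk 1: stream[0..1]='8' size=0x8=8, data at stream[3..11]='b9orbwlf' -> body[0..8], body so far='b9orbwlf'
Chunk 2: stream[13..14]='8' size=0x8=8, data at stream[16..24]='sfh590so' -> body[8..16], body so far='b9orbwlfsfh590so'
Chunk 3: stream[26..27]='8' size=0x8=8, data at stream[29..37]='x1wgnywp' -> body[16..24], body so far='b9orbwlfsfh590sox1wgnywp'
Chunk 4: stream[39..40]='4' size=0x4=4, data at stream[42..46]='mwvw' -> body[24..28], body so far='b9orbwlfsfh590sox1wgnywpmwvw'
Chunk 5: stream[48..49]='1' size=0x1=1, data at stream[51..52]='z' -> body[28..29], body so far='b9orbwlfsfh590sox1wgnywpmwvwz'
Chunk 6: stream[54..55]='0' size=0 (terminator). Final body='b9orbwlfsfh590sox1wgnywpmwvwz' (29 bytes)

Answer: 8 8 8 4 1 0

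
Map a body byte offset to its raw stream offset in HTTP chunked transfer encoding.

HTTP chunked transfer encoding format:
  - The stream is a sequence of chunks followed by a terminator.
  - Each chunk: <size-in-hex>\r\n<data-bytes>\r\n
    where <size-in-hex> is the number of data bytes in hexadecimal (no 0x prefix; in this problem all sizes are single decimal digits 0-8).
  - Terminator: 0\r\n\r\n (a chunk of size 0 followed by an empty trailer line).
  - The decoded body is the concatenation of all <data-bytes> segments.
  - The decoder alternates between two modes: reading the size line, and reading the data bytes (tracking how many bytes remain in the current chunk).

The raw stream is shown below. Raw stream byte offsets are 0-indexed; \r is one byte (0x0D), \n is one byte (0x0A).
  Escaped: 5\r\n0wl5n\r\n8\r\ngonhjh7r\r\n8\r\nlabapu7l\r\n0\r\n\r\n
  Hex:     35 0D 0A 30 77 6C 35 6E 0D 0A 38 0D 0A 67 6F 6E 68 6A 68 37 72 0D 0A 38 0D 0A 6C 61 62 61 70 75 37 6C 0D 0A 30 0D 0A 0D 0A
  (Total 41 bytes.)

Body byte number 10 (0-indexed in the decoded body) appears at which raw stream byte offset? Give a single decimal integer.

Chunk 1: stream[0..1]='5' size=0x5=5, data at stream[3..8]='0wl5n' -> body[0..5], body so far='0wl5n'
Chunk 2: stream[10..11]='8' size=0x8=8, data at stream[13..21]='gonhjh7r' -> body[5..13], body so far='0wl5ngonhjh7r'
Chunk 3: stream[23..24]='8' size=0x8=8, data at stream[26..34]='labapu7l' -> body[13..21], body so far='0wl5ngonhjh7rlabapu7l'
Chunk 4: stream[36..37]='0' size=0 (terminator). Final body='0wl5ngonhjh7rlabapu7l' (21 bytes)
Body byte 10 at stream offset 18

Answer: 18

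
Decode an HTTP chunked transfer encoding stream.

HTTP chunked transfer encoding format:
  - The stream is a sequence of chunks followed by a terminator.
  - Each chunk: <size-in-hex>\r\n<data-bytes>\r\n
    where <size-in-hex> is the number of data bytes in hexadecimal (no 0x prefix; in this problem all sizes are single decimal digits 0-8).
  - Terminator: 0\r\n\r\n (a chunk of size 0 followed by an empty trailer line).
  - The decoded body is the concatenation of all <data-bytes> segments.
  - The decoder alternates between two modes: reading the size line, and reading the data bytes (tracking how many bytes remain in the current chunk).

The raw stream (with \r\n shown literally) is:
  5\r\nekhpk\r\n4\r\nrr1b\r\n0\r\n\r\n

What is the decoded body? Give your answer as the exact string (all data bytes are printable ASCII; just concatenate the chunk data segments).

Chunk 1: stream[0..1]='5' size=0x5=5, data at stream[3..8]='ekhpk' -> body[0..5], body so far='ekhpk'
Chunk 2: stream[10..11]='4' size=0x4=4, data at stream[13..17]='rr1b' -> body[5..9], body so far='ekhpkrr1b'
Chunk 3: stream[19..20]='0' size=0 (terminator). Final body='ekhpkrr1b' (9 bytes)

Answer: ekhpkrr1b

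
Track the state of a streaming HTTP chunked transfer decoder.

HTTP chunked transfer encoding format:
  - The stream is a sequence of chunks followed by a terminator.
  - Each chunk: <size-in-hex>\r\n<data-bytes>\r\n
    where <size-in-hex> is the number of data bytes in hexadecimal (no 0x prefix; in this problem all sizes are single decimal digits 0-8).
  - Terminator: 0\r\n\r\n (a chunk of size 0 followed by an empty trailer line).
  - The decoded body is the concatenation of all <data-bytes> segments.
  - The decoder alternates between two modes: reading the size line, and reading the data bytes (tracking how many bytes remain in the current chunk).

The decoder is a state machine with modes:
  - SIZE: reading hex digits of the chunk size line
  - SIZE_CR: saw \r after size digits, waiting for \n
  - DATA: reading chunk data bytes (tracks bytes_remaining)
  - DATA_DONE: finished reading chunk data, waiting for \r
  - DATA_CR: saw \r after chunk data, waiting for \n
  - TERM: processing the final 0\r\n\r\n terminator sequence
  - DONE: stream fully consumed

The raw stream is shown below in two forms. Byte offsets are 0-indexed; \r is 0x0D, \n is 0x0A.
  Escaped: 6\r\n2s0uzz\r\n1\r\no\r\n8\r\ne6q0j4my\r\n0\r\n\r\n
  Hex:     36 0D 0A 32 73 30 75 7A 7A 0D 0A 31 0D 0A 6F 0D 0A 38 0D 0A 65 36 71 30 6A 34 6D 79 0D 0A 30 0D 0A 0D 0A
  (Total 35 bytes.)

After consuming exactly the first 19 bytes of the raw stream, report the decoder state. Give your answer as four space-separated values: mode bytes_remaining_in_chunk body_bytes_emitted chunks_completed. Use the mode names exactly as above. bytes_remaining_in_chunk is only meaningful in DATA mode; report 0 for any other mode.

Byte 0 = '6': mode=SIZE remaining=0 emitted=0 chunks_done=0
Byte 1 = 0x0D: mode=SIZE_CR remaining=0 emitted=0 chunks_done=0
Byte 2 = 0x0A: mode=DATA remaining=6 emitted=0 chunks_done=0
Byte 3 = '2': mode=DATA remaining=5 emitted=1 chunks_done=0
Byte 4 = 's': mode=DATA remaining=4 emitted=2 chunks_done=0
Byte 5 = '0': mode=DATA remaining=3 emitted=3 chunks_done=0
Byte 6 = 'u': mode=DATA remaining=2 emitted=4 chunks_done=0
Byte 7 = 'z': mode=DATA remaining=1 emitted=5 chunks_done=0
Byte 8 = 'z': mode=DATA_DONE remaining=0 emitted=6 chunks_done=0
Byte 9 = 0x0D: mode=DATA_CR remaining=0 emitted=6 chunks_done=0
Byte 10 = 0x0A: mode=SIZE remaining=0 emitted=6 chunks_done=1
Byte 11 = '1': mode=SIZE remaining=0 emitted=6 chunks_done=1
Byte 12 = 0x0D: mode=SIZE_CR remaining=0 emitted=6 chunks_done=1
Byte 13 = 0x0A: mode=DATA remaining=1 emitted=6 chunks_done=1
Byte 14 = 'o': mode=DATA_DONE remaining=0 emitted=7 chunks_done=1
Byte 15 = 0x0D: mode=DATA_CR remaining=0 emitted=7 chunks_done=1
Byte 16 = 0x0A: mode=SIZE remaining=0 emitted=7 chunks_done=2
Byte 17 = '8': mode=SIZE remaining=0 emitted=7 chunks_done=2
Byte 18 = 0x0D: mode=SIZE_CR remaining=0 emitted=7 chunks_done=2

Answer: SIZE_CR 0 7 2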